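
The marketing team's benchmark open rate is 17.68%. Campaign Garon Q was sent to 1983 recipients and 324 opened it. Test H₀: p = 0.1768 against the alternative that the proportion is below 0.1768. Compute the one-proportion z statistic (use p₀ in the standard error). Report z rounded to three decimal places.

z = -1.565

p̂ = 324/1983 ≈ 0.16339.
Standard error under H₀: √(0.1768×0.8232/1983) = 0.00857.
z = (0.16339 − 0.1768)/0.00857 = -0.01341/0.00857 = -1.565.
p-value = P(Z < -1.565) ≈ 0.0587.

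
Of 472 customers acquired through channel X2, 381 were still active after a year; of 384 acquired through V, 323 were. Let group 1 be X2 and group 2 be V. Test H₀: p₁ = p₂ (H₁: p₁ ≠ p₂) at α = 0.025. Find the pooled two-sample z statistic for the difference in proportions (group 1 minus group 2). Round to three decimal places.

z = -1.292

p̂₁ = 381/472 ≈ 0.807203, p̂₂ = 323/384 ≈ 0.841146.
Pooled p̂ = (381+323)/(472+384) = 704/856 = 0.822430.
SE = √(p̂(1−p̂)(1/n₁+1/n₂)) = √(0.822430·0.177570·0.00472281) = √(0.000689714) = 0.026262.
z = (0.807203 − 0.841146)/0.026262 = -0.033943/0.026262 = -1.292.
Two-sided p-value ≈ 2·Φ(−1.292) = 0.1962, so at α = 0.025 we fail to reject H₀.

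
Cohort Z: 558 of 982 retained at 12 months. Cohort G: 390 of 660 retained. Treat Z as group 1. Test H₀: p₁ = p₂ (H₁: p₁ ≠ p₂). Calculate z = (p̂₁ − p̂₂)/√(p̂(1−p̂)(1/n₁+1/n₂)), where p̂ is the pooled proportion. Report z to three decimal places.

z = -0.912

p̂₁ = 558/982 ≈ 0.56823, p̂₂ = 390/660 ≈ 0.59091.
Pooled p̂ = (558+390)/(982+660) = 948/1642 = 0.57734.
SE = √(p̂(1−p̂)(1/n₁+1/n₂)) = √(0.57734·0.42266·0.00253348) = √(0.000618215) = 0.02486.
z = (0.56823 − 0.59091)/0.02486 = -0.02268/0.02486 = -0.912.
Two-sided p-value ≈ 2·Φ(−0.912) = 0.3617.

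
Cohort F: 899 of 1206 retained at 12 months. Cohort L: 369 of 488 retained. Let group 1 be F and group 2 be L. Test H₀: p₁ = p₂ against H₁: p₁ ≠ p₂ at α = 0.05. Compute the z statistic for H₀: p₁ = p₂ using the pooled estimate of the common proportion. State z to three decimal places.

z = -0.460

p̂₁ = 899/1206 ≈ 0.74544, p̂₂ = 369/488 ≈ 0.75615.
Pooled p̂ = (899+369)/(1206+488) = 1268/1694 = 0.74852.
SE = √(p̂(1−p̂)(1/n₁+1/n₂)) = √(0.74852·0.25148·0.00287837) = √(0.000541812) = 0.02328.
z = (0.74544 − 0.75615)/0.02328 = -0.01071/0.02328 = -0.460.
Two-sided p-value ≈ 2·Φ(−0.460) = 0.6455, so at α = 0.05 we fail to reject H₀.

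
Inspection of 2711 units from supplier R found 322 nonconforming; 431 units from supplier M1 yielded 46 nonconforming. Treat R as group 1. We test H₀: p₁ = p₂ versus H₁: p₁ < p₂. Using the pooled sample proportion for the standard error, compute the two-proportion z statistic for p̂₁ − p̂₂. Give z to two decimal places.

z = 0.72

p̂₁ = 322/2711 = 0.1188, p̂₂ = 46/431 = 0.1067.
Pooled p̂ = (322+46)/(2711+431) = 368/3142 = 0.1171.
SE = √(p̂(1−p̂)(1/n₁+1/n₂)) = √(0.1171·0.8829·0.00268905) = √(0.000278062) = 0.0167.
z = (0.1188 − 0.1067)/0.0167 = 0.0121/0.0167 = 0.72.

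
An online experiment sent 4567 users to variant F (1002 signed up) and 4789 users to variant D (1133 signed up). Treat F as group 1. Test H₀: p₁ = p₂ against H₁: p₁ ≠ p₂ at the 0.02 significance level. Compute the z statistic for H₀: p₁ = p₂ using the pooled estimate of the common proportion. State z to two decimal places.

z = -1.98

p̂₁ = 1002/4567 ≈ 0.2194, p̂₂ = 1133/4789 ≈ 0.2366.
Pooled p̂ = (1002+1133)/(4567+4789) = 2135/9356 = 0.2282.
SE = √(p̂(1−p̂)(1/n₁+1/n₂)) = √(0.2282·0.7718·0.000427774) = √(7.53406e-05) = 0.0087.
z = (0.2194 − 0.2366)/0.0087 = -0.0172/0.0087 = -1.98.
Two-sided p-value ≈ 2·Φ(−1.980) = 0.0477; since p > α = 0.02, fail to reject H₀.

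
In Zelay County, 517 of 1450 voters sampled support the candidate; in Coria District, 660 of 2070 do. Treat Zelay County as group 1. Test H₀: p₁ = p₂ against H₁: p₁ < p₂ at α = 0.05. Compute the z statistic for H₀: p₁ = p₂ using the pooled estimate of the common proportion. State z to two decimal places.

p̂₁ = 517/1450 = 0.3566, p̂₂ = 660/2070 = 0.3188.
Pooled p̂ = (517+660)/(1450+2070) = 1177/3520 = 0.3344.
SE = √(0.222568 × 0.00117275) = 0.0162.
z = (0.3566 − 0.3188)/0.0162 = 0.0378/0.0162 = 2.33.
p-value = P(Z < 2.334) ≈ 0.9902. With α = 0.05, fail to reject H₀.

z = 2.33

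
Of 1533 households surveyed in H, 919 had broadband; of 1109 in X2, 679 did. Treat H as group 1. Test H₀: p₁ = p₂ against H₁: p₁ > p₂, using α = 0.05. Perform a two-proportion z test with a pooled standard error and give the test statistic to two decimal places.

z = -0.66

p̂₁ = 919/1533 ≈ 0.5995, p̂₂ = 679/1109 ≈ 0.6123.
Pooled p̂ = (919+679)/(1533+1109) = 1598/2642 = 0.6048.
SE = √(0.239008 × 0.00155403) = 0.0193.
z = (0.5995 − 0.6123)/0.0193 = -0.0128/0.0193 = -0.66.
p-value = P(Z > -0.663) ≈ 0.7465, so at α = 0.05 we fail to reject H₀.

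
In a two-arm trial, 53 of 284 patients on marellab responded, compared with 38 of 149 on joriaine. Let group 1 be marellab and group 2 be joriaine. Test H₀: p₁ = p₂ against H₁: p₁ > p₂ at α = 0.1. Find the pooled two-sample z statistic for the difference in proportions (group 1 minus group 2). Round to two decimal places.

z = -1.66

p̂₁ = 53/284 ≈ 0.1866, p̂₂ = 38/149 ≈ 0.2550.
Pooled p̂ = (53+38)/(284+149) = 91/433 = 0.2102.
SE = √(0.165994 × 0.0102325) = 0.0412.
z = (0.1866 − 0.2550)/0.0412 = -0.0684/0.0412 = -1.66.
p-value = P(Z > -1.660) ≈ 0.9515. With α = 0.1, fail to reject H₀.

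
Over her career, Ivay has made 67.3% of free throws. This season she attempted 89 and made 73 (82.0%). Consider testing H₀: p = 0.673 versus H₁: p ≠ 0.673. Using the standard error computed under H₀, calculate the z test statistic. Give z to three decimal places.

z = 2.961

p̂ = 73/89 ≈ 0.820225.
Standard error under H₀: √(0.673×0.327/89) = 0.049726.
z = (0.820225 − 0.673)/0.049726 = 0.147225/0.049726 = 2.961.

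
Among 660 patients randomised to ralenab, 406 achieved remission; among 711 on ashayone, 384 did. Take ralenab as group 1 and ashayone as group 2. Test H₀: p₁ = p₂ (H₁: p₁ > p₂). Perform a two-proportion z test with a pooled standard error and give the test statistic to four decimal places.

p̂₁ = 406/660 ≈ 0.6151515, p̂₂ = 384/711 ≈ 0.5400844.
Pooled p̂ = (406+384)/(660+711) = 790/1371 = 0.5762217.
SE = √(0.24419 × 0.00292162) = 0.0267101.
z = (0.6151515 − 0.5400844)/0.0267101 = 0.0750671/0.0267101 = 2.8104.
p-value = P(Z > 2.810) ≈ 0.0025.

z = 2.8104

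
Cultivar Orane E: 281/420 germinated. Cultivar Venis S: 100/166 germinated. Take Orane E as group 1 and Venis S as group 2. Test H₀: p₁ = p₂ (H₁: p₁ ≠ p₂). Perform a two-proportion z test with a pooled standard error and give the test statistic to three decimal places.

p̂₁ = 281/420 = 0.66905, p̂₂ = 100/166 = 0.60241.
Pooled p̂ = (281+100)/(420+166) = 381/586 = 0.65017.
SE = √(p̂(1−p̂)(1/n₁+1/n₂)) = √(0.65017·0.34983·0.00840505) = √(0.00191172) = 0.04372.
z = (0.66905 − 0.60241)/0.04372 = 0.06664/0.04372 = 1.524.

z = 1.524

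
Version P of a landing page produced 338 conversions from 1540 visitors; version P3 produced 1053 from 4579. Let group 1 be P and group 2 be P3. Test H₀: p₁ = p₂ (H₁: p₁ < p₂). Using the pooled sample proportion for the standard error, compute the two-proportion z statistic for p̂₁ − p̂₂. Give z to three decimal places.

p̂₁ = 338/1540 = 0.21948, p̂₂ = 1053/4579 = 0.22996.
Pooled p̂ = (338+1053)/(1540+4579) = 1391/6119 = 0.22732.
SE = √(p̂(1−p̂)(1/n₁+1/n₂)) = √(0.22732·0.77268·0.000867739) = √(0.000152417) = 0.01235.
z = (0.21948 − 0.22996)/0.01235 = -0.01048/0.01235 = -0.849.

z = -0.849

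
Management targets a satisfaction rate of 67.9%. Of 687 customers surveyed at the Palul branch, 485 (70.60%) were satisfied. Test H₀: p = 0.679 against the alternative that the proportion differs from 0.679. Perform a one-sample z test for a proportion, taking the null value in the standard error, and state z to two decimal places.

p̂ = 485/687 = 0.70597.
SE = √(p₀(1−p₀)/n) = √(0.21796/687) = 0.01781.
z = (0.70597 − 0.679)/0.01781 = 0.02697/0.01781 = 1.51.

z = 1.51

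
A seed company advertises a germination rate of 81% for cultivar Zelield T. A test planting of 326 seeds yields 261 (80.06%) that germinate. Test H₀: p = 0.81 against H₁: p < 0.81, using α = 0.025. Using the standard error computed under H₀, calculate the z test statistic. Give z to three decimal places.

z = -0.432

p̂ = 261/326 = 0.80061.
Standard error under H₀: √(0.81×0.19/326) = 0.02173.
z = (0.80061 − 0.81)/0.02173 = -0.00939/0.02173 = -0.432.
p-value = P(Z < -0.432) ≈ 0.3329; since p > α = 0.025, fail to reject H₀.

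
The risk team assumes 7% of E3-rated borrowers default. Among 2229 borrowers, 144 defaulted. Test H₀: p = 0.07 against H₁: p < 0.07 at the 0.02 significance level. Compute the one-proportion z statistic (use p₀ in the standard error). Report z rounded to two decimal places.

p̂ = 144/2229 ≈ 0.0646.
SE = √(p₀(1−p₀)/n) = √(0.0651/2229) = 0.0054.
z = (0.0646 − 0.07)/0.0054 = -0.0054/0.0054 = -1.00.
p-value = P(Z < -0.999) ≈ 0.1590; since p > α = 0.02, fail to reject H₀.

z = -1.00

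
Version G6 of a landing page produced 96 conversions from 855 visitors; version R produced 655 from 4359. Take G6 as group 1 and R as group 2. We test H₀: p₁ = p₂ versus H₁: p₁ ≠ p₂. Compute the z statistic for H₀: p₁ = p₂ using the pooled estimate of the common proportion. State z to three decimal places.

z = -2.892

p̂₁ = 96/855 = 0.112281, p̂₂ = 655/4359 = 0.150264.
Pooled p̂ = (96+655)/(855+4359) = 751/5214 = 0.144035.
SE = √(p̂(1−p̂)(1/n₁+1/n₂)) = √(0.144035·0.855965·0.001399) = √(0.000172482) = 0.013133.
z = (0.112281 − 0.150264)/0.013133 = -0.037983/0.013133 = -2.892.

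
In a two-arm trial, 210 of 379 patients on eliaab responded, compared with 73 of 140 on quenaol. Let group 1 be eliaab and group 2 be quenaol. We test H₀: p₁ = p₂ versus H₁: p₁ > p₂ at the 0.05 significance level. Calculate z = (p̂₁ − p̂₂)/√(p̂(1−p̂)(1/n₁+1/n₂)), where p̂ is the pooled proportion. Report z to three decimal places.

p̂₁ = 210/379 = 0.55409, p̂₂ = 73/140 = 0.52143.
Pooled p̂ = (210+73)/(379+140) = 283/519 = 0.54528.
SE = √(p̂(1−p̂)(1/n₁+1/n₂)) = √(0.54528·0.45472·0.00978138) = √(0.00242529) = 0.04925.
z = (0.55409 − 0.52143)/0.04925 = 0.03266/0.04925 = 0.663.
p-value = P(Z > 0.663) ≈ 0.2536; since p > α = 0.05, fail to reject H₀.

z = 0.663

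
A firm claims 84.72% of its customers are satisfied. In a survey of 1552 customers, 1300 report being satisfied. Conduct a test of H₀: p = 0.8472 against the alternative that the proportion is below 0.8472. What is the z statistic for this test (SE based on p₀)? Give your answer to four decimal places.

p̂ = 1300/1552 ≈ 0.837629.
Under H₀, SE = √(0.8472·0.1528/1552) = √(8.34099e-05) = 0.009133.
z = (0.837629 − 0.8472)/0.009133 = -0.009571/0.009133 = -1.0480.
p-value = P(Z < -1.048) ≈ 0.1473.

z = -1.0480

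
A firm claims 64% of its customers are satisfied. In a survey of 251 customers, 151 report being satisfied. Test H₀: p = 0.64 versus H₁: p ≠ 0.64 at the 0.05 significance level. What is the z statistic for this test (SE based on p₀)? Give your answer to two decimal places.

z = -1.27

p̂ = 151/251 = 0.6016.
Standard error under H₀: √(0.64×0.36/251) = 0.0303.
z = (0.6016 − 0.64)/0.0303 = -0.0384/0.0303 = -1.27.
p-value = 2·P(Z > 1.268) ≈ 0.2049, so at α = 0.05 we fail to reject H₀.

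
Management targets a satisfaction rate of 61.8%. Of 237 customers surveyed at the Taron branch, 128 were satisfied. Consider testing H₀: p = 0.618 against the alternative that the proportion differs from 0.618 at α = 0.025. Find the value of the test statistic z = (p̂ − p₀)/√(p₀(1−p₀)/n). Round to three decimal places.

z = -2.469

p̂ = 128/237 ≈ 0.54008.
Standard error under H₀: √(0.618×0.382/237) = 0.03156.
z = (0.54008 − 0.618)/0.03156 = -0.07792/0.03156 = -2.469.
p-value = 2·P(Z > 2.469) ≈ 0.0136, so at α = 0.025 we reject H₀.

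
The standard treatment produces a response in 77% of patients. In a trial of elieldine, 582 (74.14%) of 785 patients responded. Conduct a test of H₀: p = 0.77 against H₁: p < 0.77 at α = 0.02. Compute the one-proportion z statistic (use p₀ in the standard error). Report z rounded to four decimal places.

z = -1.9040

p̂ = 582/785 = 0.7414013.
SE = √(p₀(1−p₀)/n) = √(0.1771/785) = 0.0150202.
z = (0.7414013 − 0.77)/0.0150202 = -0.0285987/0.0150202 = -1.9040.
p-value = P(Z < -1.904) ≈ 0.0285. With α = 0.02, fail to reject H₀.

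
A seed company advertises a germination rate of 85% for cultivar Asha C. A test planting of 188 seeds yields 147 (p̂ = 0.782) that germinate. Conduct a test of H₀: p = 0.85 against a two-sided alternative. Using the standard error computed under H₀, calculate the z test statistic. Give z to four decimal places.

z = -2.6144

p̂ = 147/188 = 0.781915.
Under H₀, SE = √(0.85·0.15/188) = √(0.000678191) = 0.026042.
z = (0.781915 − 0.85)/0.026042 = -0.068085/0.026042 = -2.6144.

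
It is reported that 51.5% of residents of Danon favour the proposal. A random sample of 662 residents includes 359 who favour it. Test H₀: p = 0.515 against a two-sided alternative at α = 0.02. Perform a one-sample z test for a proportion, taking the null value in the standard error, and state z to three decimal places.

z = 1.405

p̂ = 359/662 ≈ 0.542296.
Under H₀, SE = √(0.515·0.485/662) = √(0.000377304) = 0.019424.
z = (0.542296 − 0.515)/0.019424 = 0.027296/0.019424 = 1.405.
Two-sided p-value ≈ 2·Φ(−1.405) = 0.1599. With α = 0.02, fail to reject H₀.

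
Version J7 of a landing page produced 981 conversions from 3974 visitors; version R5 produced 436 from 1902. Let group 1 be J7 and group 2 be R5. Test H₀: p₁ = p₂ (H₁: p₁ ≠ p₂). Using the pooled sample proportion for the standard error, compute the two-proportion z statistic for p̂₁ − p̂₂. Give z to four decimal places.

z = 1.4775

p̂₁ = 981/3974 ≈ 0.2468546, p̂₂ = 436/1902 ≈ 0.2292324.
Pooled p̂ = (981+436)/(3974+1902) = 1417/5876 = 0.2411504.
SE = √(p̂(1−p̂)(1/n₁+1/n₂)) = √(0.2411504·0.7588496·0.000777398) = √(0.000142261) = 0.0119273.
z = (0.2468546 − 0.2292324)/0.0119273 = 0.0176222/0.0119273 = 1.4775.
Two-sided p-value ≈ 2·Φ(−1.477) = 0.1396.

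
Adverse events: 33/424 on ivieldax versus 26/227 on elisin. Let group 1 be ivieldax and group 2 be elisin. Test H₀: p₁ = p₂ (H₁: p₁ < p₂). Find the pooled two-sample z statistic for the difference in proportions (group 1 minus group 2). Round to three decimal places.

z = -1.555

p̂₁ = 33/424 ≈ 0.07783, p̂₂ = 26/227 ≈ 0.11454.
Pooled p̂ = (33+26)/(424+227) = 59/651 = 0.09063.
SE = √(0.082416 × 0.00676378) = 0.02361.
z = (0.07783 − 0.11454)/0.02361 = -0.03671/0.02361 = -1.555.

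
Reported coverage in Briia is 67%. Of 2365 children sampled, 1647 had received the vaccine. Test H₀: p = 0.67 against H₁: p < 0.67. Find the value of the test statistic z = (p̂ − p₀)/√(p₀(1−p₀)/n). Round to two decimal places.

z = 2.73

p̂ = 1647/2365 = 0.69641.
Under H₀, SE = √(0.67·0.33/2365) = √(9.34884e-05) = 0.00967.
z = (0.69641 − 0.67)/0.00967 = 0.02641/0.00967 = 2.73.
p-value = P(Z < 2.731) ≈ 0.9968.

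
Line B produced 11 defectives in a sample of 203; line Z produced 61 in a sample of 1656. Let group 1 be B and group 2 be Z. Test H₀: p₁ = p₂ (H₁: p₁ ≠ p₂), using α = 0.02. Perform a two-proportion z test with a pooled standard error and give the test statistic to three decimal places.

p̂₁ = 11/203 ≈ 0.05419, p̂₂ = 61/1656 ≈ 0.03684.
Pooled p̂ = (11+61)/(203+1656) = 72/1859 = 0.03873.
SE = √(p̂(1−p̂)(1/n₁+1/n₂)) = √(0.03873·0.96127·0.00552997) = √(0.000205883) = 0.01435.
z = (0.05419 − 0.03684)/0.01435 = 0.01735/0.01435 = 1.209.
p-value = 2·P(Z > 1.209) ≈ 0.2266; since p > α = 0.02, fail to reject H₀.

z = 1.209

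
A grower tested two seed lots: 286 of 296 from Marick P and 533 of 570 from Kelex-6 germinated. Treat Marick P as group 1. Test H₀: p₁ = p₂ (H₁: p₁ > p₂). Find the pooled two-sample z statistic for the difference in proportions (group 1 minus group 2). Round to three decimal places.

z = 1.918

p̂₁ = 286/296 ≈ 0.96622, p̂₂ = 533/570 ≈ 0.93509.
Pooled p̂ = (286+533)/(296+570) = 819/866 = 0.94573.
SE = √(0.051327 × 0.00513276) = 0.01623.
z = (0.96622 − 0.93509)/0.01623 = 0.03113/0.01623 = 1.918.
p-value = P(Z > 1.918) ≈ 0.0276.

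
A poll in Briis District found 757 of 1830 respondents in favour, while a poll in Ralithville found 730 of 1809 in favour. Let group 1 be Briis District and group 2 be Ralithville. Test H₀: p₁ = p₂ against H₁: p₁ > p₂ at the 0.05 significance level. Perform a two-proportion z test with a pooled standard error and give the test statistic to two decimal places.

z = 0.62

p̂₁ = 757/1830 = 0.41366, p̂₂ = 730/1809 = 0.40354.
Pooled p̂ = (757+730)/(1830+1809) = 1487/3639 = 0.40863.
SE = √(p̂(1−p̂)(1/n₁+1/n₂)) = √(0.40863·0.59137·0.00109924) = √(0.000265633) = 0.01630.
z = (0.41366 − 0.40354)/0.01630 = 0.01012/0.01630 = 0.62.
p-value = P(Z > 0.621) ≈ 0.2673, so at α = 0.05 we fail to reject H₀.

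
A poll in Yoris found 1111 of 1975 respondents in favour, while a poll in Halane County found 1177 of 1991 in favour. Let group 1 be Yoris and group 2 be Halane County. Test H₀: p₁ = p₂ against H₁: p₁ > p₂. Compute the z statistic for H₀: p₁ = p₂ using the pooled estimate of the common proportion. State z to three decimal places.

p̂₁ = 1111/1975 = 0.56253, p̂₂ = 1177/1991 = 0.59116.
Pooled p̂ = (1111+1177)/(1975+1991) = 2288/3966 = 0.57690.
SE = √(0.244086 × 0.00100859) = 0.01569.
z = (0.56253 − 0.59116)/0.01569 = -0.02863/0.01569 = -1.825.
p-value = P(Z > -1.825) ≈ 0.9660.

z = -1.825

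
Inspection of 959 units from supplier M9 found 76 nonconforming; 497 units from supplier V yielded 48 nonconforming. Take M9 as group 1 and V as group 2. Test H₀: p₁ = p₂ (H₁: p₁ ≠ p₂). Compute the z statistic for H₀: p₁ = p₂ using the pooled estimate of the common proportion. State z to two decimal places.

z = -1.12

p̂₁ = 76/959 = 0.07925, p̂₂ = 48/497 = 0.09658.
Pooled p̂ = (76+48)/(959+497) = 124/1456 = 0.08516.
SE = √(p̂(1−p̂)(1/n₁+1/n₂)) = √(0.08516·0.91484·0.00305483) = √(0.000238007) = 0.01543.
z = (0.07925 − 0.09658)/0.01543 = -0.01733/0.01543 = -1.12.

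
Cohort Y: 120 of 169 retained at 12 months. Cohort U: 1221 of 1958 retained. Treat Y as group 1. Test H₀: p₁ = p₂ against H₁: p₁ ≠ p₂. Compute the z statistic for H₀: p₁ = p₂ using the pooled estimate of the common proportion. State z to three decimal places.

p̂₁ = 120/169 = 0.71006, p̂₂ = 1221/1958 = 0.62360.
Pooled p̂ = (120+1221)/(169+1958) = 1341/2127 = 0.63047.
SE = √(p̂(1−p̂)(1/n₁+1/n₂)) = √(0.63047·0.36953·0.00642788) = √(0.00149756) = 0.03870.
z = (0.71006 − 0.62360)/0.03870 = 0.08646/0.03870 = 2.234.
p-value = 2·P(Z > 2.234) ≈ 0.0255.

z = 2.234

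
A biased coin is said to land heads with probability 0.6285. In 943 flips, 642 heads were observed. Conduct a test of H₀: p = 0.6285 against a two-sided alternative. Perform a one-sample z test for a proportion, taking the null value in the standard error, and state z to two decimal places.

p̂ = 642/943 = 0.68081.
SE = √(p₀(1−p₀)/n) = √(0.23349/943) = 0.01574.
z = (0.68081 − 0.6285)/0.01574 = 0.05231/0.01574 = 3.32.
Two-sided p-value ≈ 2·Φ(−3.324) = 0.0009.

z = 3.32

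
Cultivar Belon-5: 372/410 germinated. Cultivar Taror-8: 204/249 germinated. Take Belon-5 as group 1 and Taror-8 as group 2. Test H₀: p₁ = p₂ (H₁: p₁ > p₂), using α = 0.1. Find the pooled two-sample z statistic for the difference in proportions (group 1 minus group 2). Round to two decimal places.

z = 3.30

p̂₁ = 372/410 = 0.9073, p̂₂ = 204/249 = 0.8193.
Pooled p̂ = (372+204)/(410+249) = 576/659 = 0.8741.
SE = √(p̂(1−p̂)(1/n₁+1/n₂)) = √(0.8741·0.1259·0.00645509) = √(0.000710611) = 0.0267.
z = (0.9073 − 0.8193)/0.0267 = 0.0880/0.0267 = 3.30.
p-value = P(Z > 3.303) ≈ 0.0005; since p < α = 0.1, reject H₀.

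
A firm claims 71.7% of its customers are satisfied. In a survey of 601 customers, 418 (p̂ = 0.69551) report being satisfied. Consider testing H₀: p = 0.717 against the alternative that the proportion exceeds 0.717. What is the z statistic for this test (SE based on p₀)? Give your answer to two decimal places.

z = -1.17

p̂ = 418/601 ≈ 0.6955.
Under H₀, SE = √(0.717·0.283/601) = √(0.000337622) = 0.0184.
z = (0.6955 − 0.717)/0.0184 = -0.0215/0.0184 = -1.17.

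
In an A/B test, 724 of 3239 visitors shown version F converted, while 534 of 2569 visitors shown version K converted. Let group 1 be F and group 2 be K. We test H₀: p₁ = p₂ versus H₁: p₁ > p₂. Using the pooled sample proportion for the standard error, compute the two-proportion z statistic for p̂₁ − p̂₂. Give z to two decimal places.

z = 1.44

p̂₁ = 724/3239 = 0.22353, p̂₂ = 534/2569 = 0.20786.
Pooled p̂ = (724+534)/(3239+2569) = 1258/5808 = 0.21660.
SE = √(0.169683 × 0.000697994) = 0.01088.
z = (0.22353 − 0.20786)/0.01088 = 0.01567/0.01088 = 1.44.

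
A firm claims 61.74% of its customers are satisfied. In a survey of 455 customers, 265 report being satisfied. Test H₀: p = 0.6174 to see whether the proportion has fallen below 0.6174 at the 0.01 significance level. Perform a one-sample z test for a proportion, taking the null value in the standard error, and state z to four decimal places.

p̂ = 265/455 = 0.582418.
Under H₀, SE = √(0.6174·0.3826/455) = √(0.000519159) = 0.022785.
z = (0.582418 − 0.6174)/0.022785 = -0.034982/0.022785 = -1.5353.
p-value = P(Z < -1.535) ≈ 0.0624; since p > α = 0.01, fail to reject H₀.

z = -1.5353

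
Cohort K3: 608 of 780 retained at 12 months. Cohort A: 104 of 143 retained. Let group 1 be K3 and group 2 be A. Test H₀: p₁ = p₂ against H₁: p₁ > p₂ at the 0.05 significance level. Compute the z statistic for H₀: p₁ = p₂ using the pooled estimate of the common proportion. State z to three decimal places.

z = 1.367

p̂₁ = 608/780 ≈ 0.77949, p̂₂ = 104/143 ≈ 0.72727.
Pooled p̂ = (608+104)/(780+143) = 712/923 = 0.77140.
SE = √(0.176343 × 0.00827506) = 0.03820.
z = (0.77949 − 0.72727)/0.03820 = 0.05222/0.03820 = 1.367.
p-value = P(Z > 1.367) ≈ 0.0858. With α = 0.05, fail to reject H₀.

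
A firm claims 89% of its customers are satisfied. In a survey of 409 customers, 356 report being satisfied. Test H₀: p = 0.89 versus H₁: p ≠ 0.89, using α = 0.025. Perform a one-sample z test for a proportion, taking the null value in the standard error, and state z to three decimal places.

z = -1.266

p̂ = 356/409 ≈ 0.87042.
Standard error under H₀: √(0.89×0.11/409) = 0.01547.
z = (0.87042 − 0.89)/0.01547 = -0.01958/0.01547 = -1.266.
p-value = 2·P(Z > 1.266) ≈ 0.2056; since p > α = 0.025, fail to reject H₀.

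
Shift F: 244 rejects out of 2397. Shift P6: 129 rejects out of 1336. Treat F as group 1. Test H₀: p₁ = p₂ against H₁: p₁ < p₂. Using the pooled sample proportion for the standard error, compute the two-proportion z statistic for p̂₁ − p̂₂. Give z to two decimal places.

z = 0.51

p̂₁ = 244/2397 ≈ 0.1018, p̂₂ = 129/1336 ≈ 0.0966.
Pooled p̂ = (244+129)/(2397+1336) = 373/3733 = 0.0999.
SE = √(0.0899357 × 0.00116569) = 0.0102.
z = (0.1018 − 0.0966)/0.0102 = 0.0052/0.0102 = 0.51.
p-value = P(Z < 0.511) ≈ 0.6955.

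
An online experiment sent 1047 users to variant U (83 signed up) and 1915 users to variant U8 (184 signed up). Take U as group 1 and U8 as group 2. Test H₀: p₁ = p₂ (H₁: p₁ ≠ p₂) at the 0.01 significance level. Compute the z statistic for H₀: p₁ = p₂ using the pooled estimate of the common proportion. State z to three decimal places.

p̂₁ = 83/1047 = 0.07927, p̂₂ = 184/1915 = 0.09608.
Pooled p̂ = (83+184)/(1047+1915) = 267/2962 = 0.09014.
SE = √(0.0820163 × 0.0014773) = 0.01101.
z = (0.07927 − 0.09608)/0.01101 = -0.01681/0.01101 = -1.527.
p-value = 2·P(Z > 1.527) ≈ 0.1267. With α = 0.01, fail to reject H₀.

z = -1.527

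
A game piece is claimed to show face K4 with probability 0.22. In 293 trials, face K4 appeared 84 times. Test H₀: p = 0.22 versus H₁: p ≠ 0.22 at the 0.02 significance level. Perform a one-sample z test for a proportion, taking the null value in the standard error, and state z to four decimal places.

p̂ = 84/293 = 0.2866894.
Under H₀, SE = √(0.22·0.78/293) = √(0.000585666) = 0.0242005.
z = (0.2866894 − 0.22)/0.0242005 = 0.0666894/0.0242005 = 2.7557.
p-value = 2·P(Z > 2.756) ≈ 0.0059, so at α = 0.02 we reject H₀.

z = 2.7557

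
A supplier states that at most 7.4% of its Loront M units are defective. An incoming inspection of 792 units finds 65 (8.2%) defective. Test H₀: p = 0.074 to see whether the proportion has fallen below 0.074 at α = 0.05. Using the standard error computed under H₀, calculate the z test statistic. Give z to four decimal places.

p̂ = 65/792 = 0.082071.
Standard error under H₀: √(0.074×0.926/792) = 0.009302.
z = (0.082071 − 0.074)/0.009302 = 0.008071/0.009302 = 0.8677.
p-value = P(Z < 0.868) ≈ 0.8072; since p > α = 0.05, fail to reject H₀.

z = 0.8677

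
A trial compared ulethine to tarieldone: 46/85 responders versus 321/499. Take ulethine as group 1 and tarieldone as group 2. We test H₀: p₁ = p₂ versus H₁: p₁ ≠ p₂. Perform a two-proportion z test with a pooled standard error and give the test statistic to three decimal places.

p̂₁ = 46/85 = 0.54118, p̂₂ = 321/499 = 0.64329.
Pooled p̂ = (46+321)/(85+499) = 367/584 = 0.62842.
SE = √(p̂(1−p̂)(1/n₁+1/n₂)) = √(0.62842·0.37158·0.0137687) = √(0.00321509) = 0.05670.
z = (0.54118 − 0.64329)/0.05670 = -0.10211/0.05670 = -1.801.

z = -1.801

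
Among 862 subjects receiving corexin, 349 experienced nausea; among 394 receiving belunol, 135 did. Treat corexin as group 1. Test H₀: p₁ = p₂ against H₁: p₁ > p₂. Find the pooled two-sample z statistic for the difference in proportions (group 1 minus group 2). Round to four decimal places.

z = 2.1027

p̂₁ = 349/862 = 0.404872, p̂₂ = 135/394 = 0.342640.
Pooled p̂ = (349+135)/(862+394) = 484/1256 = 0.385350.
SE = √(p̂(1−p̂)(1/n₁+1/n₂)) = √(0.385350·0.614650·0.00369816) = √(0.00087593) = 0.029596.
z = (0.404872 − 0.342640)/0.029596 = 0.062232/0.029596 = 2.1027.
p-value = P(Z > 2.103) ≈ 0.0177.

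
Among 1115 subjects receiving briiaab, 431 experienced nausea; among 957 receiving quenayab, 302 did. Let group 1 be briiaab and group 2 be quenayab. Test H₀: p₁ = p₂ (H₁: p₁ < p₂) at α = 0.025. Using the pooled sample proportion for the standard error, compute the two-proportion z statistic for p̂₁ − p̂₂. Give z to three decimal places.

z = 3.369

p̂₁ = 431/1115 = 0.38655, p̂₂ = 302/957 = 0.31557.
Pooled p̂ = (431+302)/(1115+957) = 733/2072 = 0.35376.
SE = √(p̂(1−p̂)(1/n₁+1/n₂)) = √(0.35376·0.64624·0.00194179) = √(0.000443923) = 0.02107.
z = (0.38655 − 0.31557)/0.02107 = 0.07098/0.02107 = 3.369.
p-value = P(Z < 3.369) ≈ 0.9996. With α = 0.025, fail to reject H₀.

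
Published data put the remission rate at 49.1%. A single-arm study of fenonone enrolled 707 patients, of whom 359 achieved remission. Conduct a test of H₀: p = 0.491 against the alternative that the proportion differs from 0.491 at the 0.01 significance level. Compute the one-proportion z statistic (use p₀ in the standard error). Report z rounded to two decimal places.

p̂ = 359/707 = 0.5078.
Standard error under H₀: √(0.491×0.509/707) = 0.0188.
z = (0.5078 − 0.491)/0.0188 = 0.0168/0.0188 = 0.89.
Two-sided p-value ≈ 2·Φ(−0.892) = 0.3722, so at α = 0.01 we fail to reject H₀.

z = 0.89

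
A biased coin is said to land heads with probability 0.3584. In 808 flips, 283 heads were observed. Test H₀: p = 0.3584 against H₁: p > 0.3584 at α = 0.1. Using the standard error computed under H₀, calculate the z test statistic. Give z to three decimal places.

z = -0.483

p̂ = 283/808 ≈ 0.35025.
Standard error under H₀: √(0.3584×0.6416/808) = 0.01687.
z = (0.35025 − 0.3584)/0.01687 = -0.00815/0.01687 = -0.483.
p-value = P(Z > -0.483) ≈ 0.6855. With α = 0.1, fail to reject H₀.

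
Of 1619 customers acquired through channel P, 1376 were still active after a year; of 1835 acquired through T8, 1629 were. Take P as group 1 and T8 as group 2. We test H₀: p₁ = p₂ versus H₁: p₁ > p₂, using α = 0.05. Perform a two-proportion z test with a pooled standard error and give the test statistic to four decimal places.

p̂₁ = 1376/1619 ≈ 0.8499074, p̂₂ = 1629/1835 ≈ 0.8877384.
Pooled p̂ = (1376+1629)/(1619+1835) = 3005/3454 = 0.8700058.
SE = √(0.113096 × 0.00116262) = 0.0114668.
z = (0.8499074 − 0.8877384)/0.0114668 = -0.0378310/0.0114668 = -3.2992.
p-value = P(Z > -3.299) ≈ 0.9995. With α = 0.05, fail to reject H₀.

z = -3.2992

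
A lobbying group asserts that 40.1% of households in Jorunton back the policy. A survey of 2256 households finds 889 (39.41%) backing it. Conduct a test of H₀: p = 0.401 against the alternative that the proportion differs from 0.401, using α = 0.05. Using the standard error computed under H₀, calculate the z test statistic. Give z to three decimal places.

p̂ = 889/2256 = 0.394060.
SE = √(p₀(1−p₀)/n) = √(0.2402/2256) = 0.010318.
z = (0.394060 − 0.401)/0.010318 = -0.006940/0.010318 = -0.673.
Two-sided p-value ≈ 2·Φ(−0.673) = 0.5012; since p > α = 0.05, fail to reject H₀.

z = -0.673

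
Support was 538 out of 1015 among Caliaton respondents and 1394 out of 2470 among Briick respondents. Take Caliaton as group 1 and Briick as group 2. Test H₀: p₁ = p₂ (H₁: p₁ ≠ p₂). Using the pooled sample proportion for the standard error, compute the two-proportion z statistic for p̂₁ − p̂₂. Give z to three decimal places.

p̂₁ = 538/1015 ≈ 0.53005, p̂₂ = 1394/2470 ≈ 0.56437.
Pooled p̂ = (538+1394)/(1015+2470) = 1932/3485 = 0.55438.
SE = √(p̂(1−p̂)(1/n₁+1/n₂)) = √(0.55438·0.44562·0.00139008) = √(0.00034341) = 0.01853.
z = (0.53005 − 0.56437)/0.01853 = -0.03432/0.01853 = -1.852.
Two-sided p-value ≈ 2·Φ(−1.852) = 0.0640.

z = -1.852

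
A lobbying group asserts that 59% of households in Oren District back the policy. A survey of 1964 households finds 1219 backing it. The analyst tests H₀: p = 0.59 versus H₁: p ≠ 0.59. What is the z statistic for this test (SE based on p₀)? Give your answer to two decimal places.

p̂ = 1219/1964 = 0.62067.
Standard error under H₀: √(0.59×0.41/1964) = 0.01110.
z = (0.62067 − 0.59)/0.01110 = 0.03067/0.01110 = 2.76.

z = 2.76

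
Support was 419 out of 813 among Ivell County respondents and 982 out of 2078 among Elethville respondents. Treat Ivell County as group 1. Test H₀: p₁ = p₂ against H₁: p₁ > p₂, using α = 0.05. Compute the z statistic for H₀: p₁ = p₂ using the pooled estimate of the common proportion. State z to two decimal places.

p̂₁ = 419/813 = 0.5154, p̂₂ = 982/2078 = 0.4726.
Pooled p̂ = (419+982)/(813+2078) = 1401/2891 = 0.4846.
SE = √(0.249763 × 0.00171124) = 0.0207.
z = (0.5154 − 0.4726)/0.0207 = 0.0428/0.0207 = 2.07.
p-value = P(Z > 2.071) ≈ 0.0192; since p < α = 0.05, reject H₀.

z = 2.07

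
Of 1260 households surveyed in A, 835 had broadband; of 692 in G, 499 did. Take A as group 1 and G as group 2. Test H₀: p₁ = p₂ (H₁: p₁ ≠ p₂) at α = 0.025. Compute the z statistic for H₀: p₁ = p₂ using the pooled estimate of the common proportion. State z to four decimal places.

z = -2.6535

p̂₁ = 835/1260 = 0.662698, p̂₂ = 499/692 = 0.721098.
Pooled p̂ = (835+499)/(1260+692) = 1334/1952 = 0.683402.
SE = √(p̂(1−p̂)(1/n₁+1/n₂)) = √(0.683402·0.316598·0.00223874) = √(0.000484382) = 0.022009.
z = (0.662698 − 0.721098)/0.022009 = -0.058400/0.022009 = -2.6535.
p-value = 2·P(Z > 2.653) ≈ 0.0080; since p < α = 0.025, reject H₀.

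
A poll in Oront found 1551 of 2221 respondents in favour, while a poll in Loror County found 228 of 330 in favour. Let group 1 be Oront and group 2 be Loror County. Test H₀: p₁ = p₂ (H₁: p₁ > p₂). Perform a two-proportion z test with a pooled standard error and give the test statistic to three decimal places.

p̂₁ = 1551/2221 = 0.69833, p̂₂ = 228/330 = 0.69091.
Pooled p̂ = (1551+228)/(2221+330) = 1779/2551 = 0.69737.
SE = √(0.211044 × 0.00348055) = 0.02710.
z = (0.69833 − 0.69091)/0.02710 = 0.00742/0.02710 = 0.274.
p-value = P(Z > 0.274) ≈ 0.3921.

z = 0.274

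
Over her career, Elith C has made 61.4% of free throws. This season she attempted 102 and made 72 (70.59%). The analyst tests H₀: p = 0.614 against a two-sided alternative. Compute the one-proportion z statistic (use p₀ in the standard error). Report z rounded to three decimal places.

z = 1.906

p̂ = 72/102 = 0.70588.
SE = √(p₀(1−p₀)/n) = √(0.237/102) = 0.04820.
z = (0.70588 − 0.614)/0.04820 = 0.09188/0.04820 = 1.906.
Two-sided p-value ≈ 2·Φ(−1.906) = 0.0566.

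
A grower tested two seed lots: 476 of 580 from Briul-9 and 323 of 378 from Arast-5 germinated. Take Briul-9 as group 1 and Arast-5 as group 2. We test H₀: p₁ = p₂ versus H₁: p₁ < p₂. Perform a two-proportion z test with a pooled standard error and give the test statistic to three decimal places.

z = -1.375

p̂₁ = 476/580 = 0.82069, p̂₂ = 323/378 = 0.85450.
Pooled p̂ = (476+323)/(580+378) = 799/958 = 0.83403.
SE = √(p̂(1−p̂)(1/n₁+1/n₂)) = √(0.83403·0.16597·0.00436964) = √(0.000604865) = 0.02459.
z = (0.82069 − 0.85450)/0.02459 = -0.03381/0.02459 = -1.375.
p-value = P(Z < -1.375) ≈ 0.0846.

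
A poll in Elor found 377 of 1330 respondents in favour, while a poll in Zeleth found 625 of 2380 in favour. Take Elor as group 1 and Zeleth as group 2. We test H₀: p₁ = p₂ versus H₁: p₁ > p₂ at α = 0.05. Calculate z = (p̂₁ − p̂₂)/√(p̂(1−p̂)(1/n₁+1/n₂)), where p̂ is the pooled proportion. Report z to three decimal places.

p̂₁ = 377/1330 ≈ 0.28346, p̂₂ = 625/2380 ≈ 0.26261.
Pooled p̂ = (377+625)/(1330+2380) = 1002/3710 = 0.27008.
SE = √(0.197137 × 0.00117205) = 0.01520.
z = (0.28346 − 0.26261)/0.01520 = 0.02085/0.01520 = 1.372.
p-value = P(Z > 1.372) ≈ 0.0850, so at α = 0.05 we fail to reject H₀.

z = 1.372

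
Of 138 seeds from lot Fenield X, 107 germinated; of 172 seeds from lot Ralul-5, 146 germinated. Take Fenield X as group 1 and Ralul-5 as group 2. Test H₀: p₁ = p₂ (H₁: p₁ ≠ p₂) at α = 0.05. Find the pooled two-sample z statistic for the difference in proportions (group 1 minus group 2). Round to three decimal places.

z = -1.660

p̂₁ = 107/138 ≈ 0.77536, p̂₂ = 146/172 ≈ 0.84884.
Pooled p̂ = (107+146)/(138+172) = 253/310 = 0.81613.
SE = √(p̂(1−p̂)(1/n₁+1/n₂)) = √(0.81613·0.18387·0.0130603) = √(0.00195986) = 0.04427.
z = (0.77536 − 0.84884)/0.04427 = -0.07348/0.04427 = -1.660.
p-value = 2·P(Z > 1.660) ≈ 0.0970. With α = 0.05, fail to reject H₀.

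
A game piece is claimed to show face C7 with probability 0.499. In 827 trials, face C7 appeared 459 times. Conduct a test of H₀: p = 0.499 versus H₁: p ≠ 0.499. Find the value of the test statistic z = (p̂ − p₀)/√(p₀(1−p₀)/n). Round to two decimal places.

p̂ = 459/827 ≈ 0.5550.
Under H₀, SE = √(0.499·0.501/827) = √(0.000302296) = 0.0174.
z = (0.5550 − 0.499)/0.0174 = 0.0560/0.0174 = 3.22.
Two-sided p-value ≈ 2·Φ(−3.222) = 0.0013.

z = 3.22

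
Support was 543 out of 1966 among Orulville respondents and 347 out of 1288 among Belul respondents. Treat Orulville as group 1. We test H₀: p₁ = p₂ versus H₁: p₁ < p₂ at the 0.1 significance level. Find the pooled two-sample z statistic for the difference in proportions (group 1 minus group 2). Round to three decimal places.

z = 0.425

p̂₁ = 543/1966 ≈ 0.27620, p̂₂ = 347/1288 ≈ 0.26941.
Pooled p̂ = (543+347)/(1966+1288) = 890/3254 = 0.27351.
SE = √(p̂(1−p̂)(1/n₁+1/n₂)) = √(0.27351·0.72649·0.00128504) = √(0.000255341) = 0.01598.
z = (0.27620 − 0.26941)/0.01598 = 0.00679/0.01598 = 0.425.
p-value = P(Z < 0.425) ≈ 0.6644, so at α = 0.1 we fail to reject H₀.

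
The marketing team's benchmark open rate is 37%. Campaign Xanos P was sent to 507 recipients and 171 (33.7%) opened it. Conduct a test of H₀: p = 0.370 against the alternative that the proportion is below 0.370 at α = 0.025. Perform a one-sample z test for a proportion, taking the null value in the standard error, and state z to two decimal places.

z = -1.53

p̂ = 171/507 = 0.3373.
Standard error under H₀: √(0.37×0.63/507) = 0.0214.
z = (0.3373 − 0.37)/0.0214 = -0.0327/0.0214 = -1.53.
p-value = P(Z < -1.526) ≈ 0.0635. With α = 0.025, fail to reject H₀.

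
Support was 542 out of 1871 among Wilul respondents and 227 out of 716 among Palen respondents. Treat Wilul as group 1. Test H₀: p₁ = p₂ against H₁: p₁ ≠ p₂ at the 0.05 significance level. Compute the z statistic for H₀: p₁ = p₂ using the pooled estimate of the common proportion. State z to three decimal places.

z = -1.362

p̂₁ = 542/1871 = 0.289685, p̂₂ = 227/716 = 0.317039.
Pooled p̂ = (542+227)/(1871+716) = 769/2587 = 0.297256.
SE = √(0.208895 × 0.00193112) = 0.020085.
z = (0.289685 − 0.317039)/0.020085 = -0.027354/0.020085 = -1.362.
Two-sided p-value ≈ 2·Φ(−1.362) = 0.1732, so at α = 0.05 we fail to reject H₀.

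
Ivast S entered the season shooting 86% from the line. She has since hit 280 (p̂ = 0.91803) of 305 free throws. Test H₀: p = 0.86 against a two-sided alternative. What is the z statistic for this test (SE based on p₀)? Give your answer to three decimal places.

p̂ = 280/305 ≈ 0.918033.
Standard error under H₀: √(0.86×0.14/305) = 0.019868.
z = (0.918033 − 0.86)/0.019868 = 0.058033/0.019868 = 2.921.
p-value = 2·P(Z > 2.921) ≈ 0.0035.

z = 2.921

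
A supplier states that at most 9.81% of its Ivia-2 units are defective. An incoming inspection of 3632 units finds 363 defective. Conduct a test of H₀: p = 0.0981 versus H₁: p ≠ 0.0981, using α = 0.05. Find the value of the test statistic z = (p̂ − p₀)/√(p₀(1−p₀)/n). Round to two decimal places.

p̂ = 363/3632 ≈ 0.0999.
SE = √(p₀(1−p₀)/n) = √(0.088476/3632) = 0.0049.
z = (0.0999 − 0.0981)/0.0049 = 0.0018/0.0049 = 0.37.
Two-sided p-value ≈ 2·Φ(−0.374) = 0.7086; since p > α = 0.05, fail to reject H₀.

z = 0.37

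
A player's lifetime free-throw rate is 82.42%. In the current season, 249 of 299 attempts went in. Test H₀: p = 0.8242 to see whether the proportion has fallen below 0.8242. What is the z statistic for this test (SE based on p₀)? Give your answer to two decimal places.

z = 0.39

p̂ = 249/299 ≈ 0.8328.
Under H₀, SE = √(0.8242·0.1758/299) = √(0.000484597) = 0.0220.
z = (0.8328 − 0.8242)/0.0220 = 0.0086/0.0220 = 0.39.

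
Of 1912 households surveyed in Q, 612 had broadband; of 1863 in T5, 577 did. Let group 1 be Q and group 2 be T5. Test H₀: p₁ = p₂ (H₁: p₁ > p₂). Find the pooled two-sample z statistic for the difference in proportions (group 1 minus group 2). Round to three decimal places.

z = 0.686

p̂₁ = 612/1912 ≈ 0.320084, p̂₂ = 577/1863 ≈ 0.309716.
Pooled p̂ = (612+577)/(1912+1863) = 1189/3775 = 0.314967.
SE = √(0.215763 × 0.00105978) = 0.015122.
z = (0.320084 − 0.309716)/0.015122 = 0.010368/0.015122 = 0.686.
p-value = P(Z > 0.686) ≈ 0.2465.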